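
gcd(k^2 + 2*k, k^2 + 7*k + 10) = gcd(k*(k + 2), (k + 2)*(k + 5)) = k + 2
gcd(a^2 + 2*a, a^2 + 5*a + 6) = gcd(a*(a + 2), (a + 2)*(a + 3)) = a + 2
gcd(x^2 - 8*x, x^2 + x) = x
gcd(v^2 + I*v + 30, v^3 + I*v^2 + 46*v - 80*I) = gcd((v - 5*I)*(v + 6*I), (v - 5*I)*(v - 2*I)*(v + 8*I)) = v - 5*I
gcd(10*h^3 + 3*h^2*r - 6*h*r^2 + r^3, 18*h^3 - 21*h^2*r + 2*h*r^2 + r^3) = 1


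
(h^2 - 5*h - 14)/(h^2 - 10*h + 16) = (h^2 - 5*h - 14)/(h^2 - 10*h + 16)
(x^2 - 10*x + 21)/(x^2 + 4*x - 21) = (x - 7)/(x + 7)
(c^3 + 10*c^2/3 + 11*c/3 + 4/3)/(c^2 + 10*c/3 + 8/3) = (c^2 + 2*c + 1)/(c + 2)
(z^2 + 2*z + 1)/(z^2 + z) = (z + 1)/z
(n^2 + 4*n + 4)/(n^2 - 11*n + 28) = (n^2 + 4*n + 4)/(n^2 - 11*n + 28)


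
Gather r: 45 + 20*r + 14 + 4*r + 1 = 24*r + 60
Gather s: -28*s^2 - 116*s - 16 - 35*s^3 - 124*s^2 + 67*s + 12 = -35*s^3 - 152*s^2 - 49*s - 4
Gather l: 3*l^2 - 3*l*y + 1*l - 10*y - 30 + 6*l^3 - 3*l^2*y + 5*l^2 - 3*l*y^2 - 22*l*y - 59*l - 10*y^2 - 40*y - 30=6*l^3 + l^2*(8 - 3*y) + l*(-3*y^2 - 25*y - 58) - 10*y^2 - 50*y - 60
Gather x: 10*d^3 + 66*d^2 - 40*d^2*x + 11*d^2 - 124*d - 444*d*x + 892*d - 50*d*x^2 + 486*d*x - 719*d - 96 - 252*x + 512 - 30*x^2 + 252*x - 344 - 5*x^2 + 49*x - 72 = 10*d^3 + 77*d^2 + 49*d + x^2*(-50*d - 35) + x*(-40*d^2 + 42*d + 49)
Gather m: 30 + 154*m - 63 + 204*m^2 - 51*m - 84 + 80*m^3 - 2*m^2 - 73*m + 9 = 80*m^3 + 202*m^2 + 30*m - 108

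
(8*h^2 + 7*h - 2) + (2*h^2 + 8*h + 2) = 10*h^2 + 15*h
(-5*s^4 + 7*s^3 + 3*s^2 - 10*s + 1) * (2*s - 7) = -10*s^5 + 49*s^4 - 43*s^3 - 41*s^2 + 72*s - 7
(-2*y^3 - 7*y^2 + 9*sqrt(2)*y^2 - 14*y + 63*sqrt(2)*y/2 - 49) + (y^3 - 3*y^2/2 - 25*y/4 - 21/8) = -y^3 - 17*y^2/2 + 9*sqrt(2)*y^2 - 81*y/4 + 63*sqrt(2)*y/2 - 413/8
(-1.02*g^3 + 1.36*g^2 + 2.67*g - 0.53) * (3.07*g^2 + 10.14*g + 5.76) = -3.1314*g^5 - 6.1676*g^4 + 16.1121*g^3 + 33.2803*g^2 + 10.005*g - 3.0528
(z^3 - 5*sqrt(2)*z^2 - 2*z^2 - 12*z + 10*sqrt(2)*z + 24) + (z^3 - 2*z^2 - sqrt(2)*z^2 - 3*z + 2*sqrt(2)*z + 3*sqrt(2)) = 2*z^3 - 6*sqrt(2)*z^2 - 4*z^2 - 15*z + 12*sqrt(2)*z + 3*sqrt(2) + 24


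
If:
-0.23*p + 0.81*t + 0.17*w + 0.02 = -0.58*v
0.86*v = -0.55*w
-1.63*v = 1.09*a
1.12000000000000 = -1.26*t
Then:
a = 0.956368679325795*w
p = -0.87360970677452*w - 3.04347826086957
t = -0.89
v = -0.63953488372093*w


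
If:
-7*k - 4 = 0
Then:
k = -4/7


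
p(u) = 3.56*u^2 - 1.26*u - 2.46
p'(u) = 7.12*u - 1.26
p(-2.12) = 16.21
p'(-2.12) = -16.35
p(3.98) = 48.92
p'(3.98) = 27.08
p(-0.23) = -1.98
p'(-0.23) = -2.90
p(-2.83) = 29.62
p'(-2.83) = -21.41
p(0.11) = -2.56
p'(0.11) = -0.48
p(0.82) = -1.10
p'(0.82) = 4.58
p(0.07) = -2.53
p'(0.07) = -0.76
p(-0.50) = -0.94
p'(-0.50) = -4.82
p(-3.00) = 33.36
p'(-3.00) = -22.62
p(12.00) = 495.06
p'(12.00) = 84.18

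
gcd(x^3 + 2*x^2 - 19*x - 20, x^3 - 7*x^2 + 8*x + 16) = x^2 - 3*x - 4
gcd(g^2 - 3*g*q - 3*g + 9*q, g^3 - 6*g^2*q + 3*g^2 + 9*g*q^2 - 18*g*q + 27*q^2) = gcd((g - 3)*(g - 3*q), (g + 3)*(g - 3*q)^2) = -g + 3*q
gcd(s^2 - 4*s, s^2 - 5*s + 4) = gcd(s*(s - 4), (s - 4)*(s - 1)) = s - 4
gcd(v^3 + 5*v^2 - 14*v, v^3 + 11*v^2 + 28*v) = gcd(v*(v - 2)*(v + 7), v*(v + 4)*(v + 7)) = v^2 + 7*v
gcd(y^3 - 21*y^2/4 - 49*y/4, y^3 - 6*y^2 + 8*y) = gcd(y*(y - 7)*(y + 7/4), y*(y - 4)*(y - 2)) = y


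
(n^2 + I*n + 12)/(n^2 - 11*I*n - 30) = (n^2 + I*n + 12)/(n^2 - 11*I*n - 30)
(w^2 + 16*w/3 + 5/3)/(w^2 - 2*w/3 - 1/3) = (w + 5)/(w - 1)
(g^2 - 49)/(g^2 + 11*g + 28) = (g - 7)/(g + 4)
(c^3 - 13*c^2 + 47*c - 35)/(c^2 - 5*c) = c - 8 + 7/c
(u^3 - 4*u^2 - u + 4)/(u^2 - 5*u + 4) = u + 1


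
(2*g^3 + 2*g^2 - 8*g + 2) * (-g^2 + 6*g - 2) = -2*g^5 + 10*g^4 + 16*g^3 - 54*g^2 + 28*g - 4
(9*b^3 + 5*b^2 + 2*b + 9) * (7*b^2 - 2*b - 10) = 63*b^5 + 17*b^4 - 86*b^3 + 9*b^2 - 38*b - 90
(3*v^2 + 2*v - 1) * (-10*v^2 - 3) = -30*v^4 - 20*v^3 + v^2 - 6*v + 3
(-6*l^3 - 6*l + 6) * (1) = -6*l^3 - 6*l + 6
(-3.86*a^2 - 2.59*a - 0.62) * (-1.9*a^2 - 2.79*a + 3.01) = 7.334*a^4 + 15.6904*a^3 - 3.2145*a^2 - 6.0661*a - 1.8662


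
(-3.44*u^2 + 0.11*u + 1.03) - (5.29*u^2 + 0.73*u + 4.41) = -8.73*u^2 - 0.62*u - 3.38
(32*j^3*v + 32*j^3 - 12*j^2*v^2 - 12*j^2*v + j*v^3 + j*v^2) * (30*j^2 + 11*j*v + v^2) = 960*j^5*v + 960*j^5 - 8*j^4*v^2 - 8*j^4*v - 70*j^3*v^3 - 70*j^3*v^2 - j^2*v^4 - j^2*v^3 + j*v^5 + j*v^4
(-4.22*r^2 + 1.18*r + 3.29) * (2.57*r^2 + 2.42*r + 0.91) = -10.8454*r^4 - 7.1798*r^3 + 7.4707*r^2 + 9.0356*r + 2.9939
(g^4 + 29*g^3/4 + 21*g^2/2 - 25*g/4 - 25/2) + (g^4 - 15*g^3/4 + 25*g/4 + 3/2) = 2*g^4 + 7*g^3/2 + 21*g^2/2 - 11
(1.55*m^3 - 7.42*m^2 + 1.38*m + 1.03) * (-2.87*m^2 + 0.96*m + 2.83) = -4.4485*m^5 + 22.7834*m^4 - 6.6973*m^3 - 22.6299*m^2 + 4.8942*m + 2.9149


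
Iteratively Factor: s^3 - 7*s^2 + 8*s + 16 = (s - 4)*(s^2 - 3*s - 4) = (s - 4)^2*(s + 1)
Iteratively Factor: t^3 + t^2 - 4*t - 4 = (t - 2)*(t^2 + 3*t + 2) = (t - 2)*(t + 1)*(t + 2)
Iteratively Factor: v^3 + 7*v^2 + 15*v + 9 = (v + 3)*(v^2 + 4*v + 3) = (v + 1)*(v + 3)*(v + 3)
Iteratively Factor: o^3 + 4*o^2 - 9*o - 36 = (o + 4)*(o^2 - 9) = (o + 3)*(o + 4)*(o - 3)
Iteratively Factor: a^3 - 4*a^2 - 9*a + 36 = (a + 3)*(a^2 - 7*a + 12) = (a - 3)*(a + 3)*(a - 4)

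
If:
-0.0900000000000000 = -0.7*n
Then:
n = 0.13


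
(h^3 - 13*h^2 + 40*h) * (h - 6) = h^4 - 19*h^3 + 118*h^2 - 240*h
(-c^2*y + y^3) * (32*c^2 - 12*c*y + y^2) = -32*c^4*y + 12*c^3*y^2 + 31*c^2*y^3 - 12*c*y^4 + y^5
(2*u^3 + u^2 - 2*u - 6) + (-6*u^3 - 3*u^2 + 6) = -4*u^3 - 2*u^2 - 2*u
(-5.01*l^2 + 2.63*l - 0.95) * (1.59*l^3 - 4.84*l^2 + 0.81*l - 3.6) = -7.9659*l^5 + 28.4301*l^4 - 18.2978*l^3 + 24.7643*l^2 - 10.2375*l + 3.42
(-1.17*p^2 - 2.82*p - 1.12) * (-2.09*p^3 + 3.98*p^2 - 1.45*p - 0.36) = 2.4453*p^5 + 1.2372*p^4 - 7.1863*p^3 + 0.0525999999999991*p^2 + 2.6392*p + 0.4032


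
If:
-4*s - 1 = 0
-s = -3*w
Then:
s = -1/4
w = -1/12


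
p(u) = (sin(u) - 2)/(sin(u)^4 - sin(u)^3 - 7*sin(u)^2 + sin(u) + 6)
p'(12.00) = 1.34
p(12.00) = -0.69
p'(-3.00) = -0.36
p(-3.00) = -0.37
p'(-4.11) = 1.48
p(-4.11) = -0.60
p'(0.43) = -0.10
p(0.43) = -0.31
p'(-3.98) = 0.79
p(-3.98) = -0.45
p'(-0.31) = 0.60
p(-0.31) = -0.45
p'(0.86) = -0.87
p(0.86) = -0.47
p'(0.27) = 0.02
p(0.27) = -0.30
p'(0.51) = -0.17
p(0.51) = -0.32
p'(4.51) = -180.88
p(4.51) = -18.16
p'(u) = (sin(u) - 2)*(-4*sin(u)^3*cos(u) + 3*sin(u)^2*cos(u) + 14*sin(u)*cos(u) - cos(u))/(sin(u)^4 - sin(u)^3 - 7*sin(u)^2 + sin(u) + 6)^2 + cos(u)/(sin(u)^4 - sin(u)^3 - 7*sin(u)^2 + sin(u) + 6)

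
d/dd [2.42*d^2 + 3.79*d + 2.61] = 4.84*d + 3.79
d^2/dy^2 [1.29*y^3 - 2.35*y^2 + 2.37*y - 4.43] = 7.74*y - 4.7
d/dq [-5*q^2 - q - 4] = -10*q - 1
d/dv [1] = 0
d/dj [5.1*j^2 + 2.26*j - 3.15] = 10.2*j + 2.26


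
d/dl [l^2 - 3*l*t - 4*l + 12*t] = 2*l - 3*t - 4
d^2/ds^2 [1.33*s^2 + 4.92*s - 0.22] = 2.66000000000000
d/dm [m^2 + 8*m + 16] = 2*m + 8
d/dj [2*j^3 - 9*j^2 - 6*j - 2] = 6*j^2 - 18*j - 6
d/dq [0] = 0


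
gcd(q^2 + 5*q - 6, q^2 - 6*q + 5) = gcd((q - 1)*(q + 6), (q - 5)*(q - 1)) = q - 1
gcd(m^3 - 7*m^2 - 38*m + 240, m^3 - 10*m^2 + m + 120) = m^2 - 13*m + 40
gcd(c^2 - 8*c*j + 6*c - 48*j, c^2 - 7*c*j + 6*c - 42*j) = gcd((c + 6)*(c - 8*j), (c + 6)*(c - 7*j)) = c + 6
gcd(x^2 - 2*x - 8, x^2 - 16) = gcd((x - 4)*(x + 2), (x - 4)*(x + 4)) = x - 4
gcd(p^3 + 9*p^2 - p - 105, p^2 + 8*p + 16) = 1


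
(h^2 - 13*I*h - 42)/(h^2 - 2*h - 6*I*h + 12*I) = (h - 7*I)/(h - 2)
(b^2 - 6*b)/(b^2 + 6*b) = (b - 6)/(b + 6)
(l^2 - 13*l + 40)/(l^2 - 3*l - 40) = (l - 5)/(l + 5)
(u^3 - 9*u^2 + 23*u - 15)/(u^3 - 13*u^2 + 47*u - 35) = (u - 3)/(u - 7)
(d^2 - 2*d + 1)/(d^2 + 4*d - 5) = (d - 1)/(d + 5)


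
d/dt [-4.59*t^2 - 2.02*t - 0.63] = -9.18*t - 2.02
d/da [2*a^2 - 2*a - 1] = 4*a - 2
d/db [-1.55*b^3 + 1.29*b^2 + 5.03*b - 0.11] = -4.65*b^2 + 2.58*b + 5.03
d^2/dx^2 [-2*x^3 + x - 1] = -12*x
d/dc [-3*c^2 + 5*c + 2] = 5 - 6*c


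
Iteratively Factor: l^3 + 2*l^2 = (l + 2)*(l^2) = l*(l + 2)*(l)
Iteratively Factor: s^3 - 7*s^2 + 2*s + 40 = (s + 2)*(s^2 - 9*s + 20) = (s - 5)*(s + 2)*(s - 4)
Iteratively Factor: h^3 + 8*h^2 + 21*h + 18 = (h + 3)*(h^2 + 5*h + 6) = (h + 3)^2*(h + 2)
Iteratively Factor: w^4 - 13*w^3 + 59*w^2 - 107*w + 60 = (w - 5)*(w^3 - 8*w^2 + 19*w - 12) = (w - 5)*(w - 3)*(w^2 - 5*w + 4) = (w - 5)*(w - 3)*(w - 1)*(w - 4)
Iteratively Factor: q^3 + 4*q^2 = (q + 4)*(q^2) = q*(q + 4)*(q)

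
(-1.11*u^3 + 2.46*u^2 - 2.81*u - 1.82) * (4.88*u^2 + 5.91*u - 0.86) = -5.4168*u^5 + 5.4447*u^4 + 1.7804*u^3 - 27.6043*u^2 - 8.3396*u + 1.5652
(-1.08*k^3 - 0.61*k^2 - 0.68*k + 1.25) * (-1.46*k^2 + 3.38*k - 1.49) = 1.5768*k^5 - 2.7598*k^4 + 0.5402*k^3 - 3.2145*k^2 + 5.2382*k - 1.8625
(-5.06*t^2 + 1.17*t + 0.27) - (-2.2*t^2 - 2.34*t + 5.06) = -2.86*t^2 + 3.51*t - 4.79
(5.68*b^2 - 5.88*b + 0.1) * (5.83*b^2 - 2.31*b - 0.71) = 33.1144*b^4 - 47.4012*b^3 + 10.133*b^2 + 3.9438*b - 0.071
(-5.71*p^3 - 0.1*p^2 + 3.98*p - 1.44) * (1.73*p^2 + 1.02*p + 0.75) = -9.8783*p^5 - 5.9972*p^4 + 2.5009*p^3 + 1.4934*p^2 + 1.5162*p - 1.08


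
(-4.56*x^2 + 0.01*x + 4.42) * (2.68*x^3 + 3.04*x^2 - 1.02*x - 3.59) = -12.2208*x^5 - 13.8356*x^4 + 16.5272*x^3 + 29.797*x^2 - 4.5443*x - 15.8678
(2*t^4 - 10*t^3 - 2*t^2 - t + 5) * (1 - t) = -2*t^5 + 12*t^4 - 8*t^3 - t^2 - 6*t + 5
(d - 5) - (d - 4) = -1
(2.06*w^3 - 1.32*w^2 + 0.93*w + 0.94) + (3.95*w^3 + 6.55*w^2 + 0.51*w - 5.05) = 6.01*w^3 + 5.23*w^2 + 1.44*w - 4.11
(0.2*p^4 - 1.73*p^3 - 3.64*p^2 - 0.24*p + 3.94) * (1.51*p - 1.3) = 0.302*p^5 - 2.8723*p^4 - 3.2474*p^3 + 4.3696*p^2 + 6.2614*p - 5.122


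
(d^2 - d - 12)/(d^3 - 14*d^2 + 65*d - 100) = (d + 3)/(d^2 - 10*d + 25)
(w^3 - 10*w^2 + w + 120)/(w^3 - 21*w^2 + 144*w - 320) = (w + 3)/(w - 8)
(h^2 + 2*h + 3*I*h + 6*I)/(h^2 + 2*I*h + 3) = (h + 2)/(h - I)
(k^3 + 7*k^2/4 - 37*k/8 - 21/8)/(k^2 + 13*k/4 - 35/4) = (2*k^2 + 7*k + 3)/(2*(k + 5))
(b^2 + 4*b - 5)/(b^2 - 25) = (b - 1)/(b - 5)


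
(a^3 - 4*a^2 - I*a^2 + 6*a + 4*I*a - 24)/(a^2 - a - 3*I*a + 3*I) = (a^2 + 2*a*(-2 + I) - 8*I)/(a - 1)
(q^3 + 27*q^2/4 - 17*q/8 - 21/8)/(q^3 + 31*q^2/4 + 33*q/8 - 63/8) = (2*q + 1)/(2*q + 3)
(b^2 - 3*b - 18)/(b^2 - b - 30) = (b + 3)/(b + 5)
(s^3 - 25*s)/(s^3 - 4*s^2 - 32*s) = (25 - s^2)/(-s^2 + 4*s + 32)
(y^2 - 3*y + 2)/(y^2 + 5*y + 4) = (y^2 - 3*y + 2)/(y^2 + 5*y + 4)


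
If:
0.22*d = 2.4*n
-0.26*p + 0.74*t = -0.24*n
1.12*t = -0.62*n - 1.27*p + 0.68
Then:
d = 4.13889972688256 - 28.8177916504097*t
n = 0.379399141630901 - 2.64163090128755*t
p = 0.407725321888412*t + 0.350214592274678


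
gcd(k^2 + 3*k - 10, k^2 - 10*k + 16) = k - 2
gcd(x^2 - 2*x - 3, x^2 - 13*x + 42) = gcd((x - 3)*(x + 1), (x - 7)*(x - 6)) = 1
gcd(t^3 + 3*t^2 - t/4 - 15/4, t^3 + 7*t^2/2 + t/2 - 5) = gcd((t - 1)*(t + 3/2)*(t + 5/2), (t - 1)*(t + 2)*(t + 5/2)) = t^2 + 3*t/2 - 5/2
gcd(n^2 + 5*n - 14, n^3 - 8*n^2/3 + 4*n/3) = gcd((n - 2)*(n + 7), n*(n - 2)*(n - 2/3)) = n - 2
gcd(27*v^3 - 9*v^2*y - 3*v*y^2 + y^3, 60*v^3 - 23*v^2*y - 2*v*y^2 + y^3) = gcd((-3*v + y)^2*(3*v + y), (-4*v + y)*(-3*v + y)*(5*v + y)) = -3*v + y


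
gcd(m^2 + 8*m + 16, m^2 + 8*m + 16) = m^2 + 8*m + 16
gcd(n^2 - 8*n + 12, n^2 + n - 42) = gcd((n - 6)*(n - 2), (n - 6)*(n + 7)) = n - 6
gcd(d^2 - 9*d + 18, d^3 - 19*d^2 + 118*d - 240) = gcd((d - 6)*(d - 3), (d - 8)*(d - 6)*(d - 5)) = d - 6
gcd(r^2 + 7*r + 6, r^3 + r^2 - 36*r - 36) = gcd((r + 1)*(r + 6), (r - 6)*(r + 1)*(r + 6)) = r^2 + 7*r + 6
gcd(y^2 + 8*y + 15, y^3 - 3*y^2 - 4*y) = 1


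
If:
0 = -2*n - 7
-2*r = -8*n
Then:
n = -7/2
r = -14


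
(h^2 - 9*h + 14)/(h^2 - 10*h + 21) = (h - 2)/(h - 3)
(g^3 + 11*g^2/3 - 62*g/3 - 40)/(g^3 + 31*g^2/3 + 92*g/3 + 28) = (3*g^2 - 7*g - 20)/(3*g^2 + 13*g + 14)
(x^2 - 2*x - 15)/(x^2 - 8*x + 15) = (x + 3)/(x - 3)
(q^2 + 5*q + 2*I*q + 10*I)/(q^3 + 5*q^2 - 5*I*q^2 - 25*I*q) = (q + 2*I)/(q*(q - 5*I))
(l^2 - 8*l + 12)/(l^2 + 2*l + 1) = (l^2 - 8*l + 12)/(l^2 + 2*l + 1)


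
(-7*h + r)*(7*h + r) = -49*h^2 + r^2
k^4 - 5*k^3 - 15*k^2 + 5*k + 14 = (k - 7)*(k - 1)*(k + 1)*(k + 2)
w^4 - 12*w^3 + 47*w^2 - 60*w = w*(w - 5)*(w - 4)*(w - 3)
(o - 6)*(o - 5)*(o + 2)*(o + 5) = o^4 - 4*o^3 - 37*o^2 + 100*o + 300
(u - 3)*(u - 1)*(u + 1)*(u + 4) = u^4 + u^3 - 13*u^2 - u + 12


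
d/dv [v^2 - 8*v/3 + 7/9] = 2*v - 8/3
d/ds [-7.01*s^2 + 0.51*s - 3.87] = 0.51 - 14.02*s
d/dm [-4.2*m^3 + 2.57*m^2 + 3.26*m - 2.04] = -12.6*m^2 + 5.14*m + 3.26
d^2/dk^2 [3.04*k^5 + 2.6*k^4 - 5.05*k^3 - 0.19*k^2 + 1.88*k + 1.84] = 60.8*k^3 + 31.2*k^2 - 30.3*k - 0.38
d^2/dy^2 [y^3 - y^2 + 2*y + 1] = 6*y - 2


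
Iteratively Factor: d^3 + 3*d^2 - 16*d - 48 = (d - 4)*(d^2 + 7*d + 12) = (d - 4)*(d + 3)*(d + 4)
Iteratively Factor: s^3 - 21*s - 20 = (s + 1)*(s^2 - s - 20) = (s + 1)*(s + 4)*(s - 5)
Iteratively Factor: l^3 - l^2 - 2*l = (l - 2)*(l^2 + l) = (l - 2)*(l + 1)*(l)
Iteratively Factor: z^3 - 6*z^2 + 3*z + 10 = (z - 5)*(z^2 - z - 2) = (z - 5)*(z - 2)*(z + 1)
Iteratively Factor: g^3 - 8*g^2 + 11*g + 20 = (g - 4)*(g^2 - 4*g - 5) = (g - 5)*(g - 4)*(g + 1)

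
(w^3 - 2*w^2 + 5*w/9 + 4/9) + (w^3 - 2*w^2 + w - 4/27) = 2*w^3 - 4*w^2 + 14*w/9 + 8/27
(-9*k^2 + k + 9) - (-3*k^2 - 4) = -6*k^2 + k + 13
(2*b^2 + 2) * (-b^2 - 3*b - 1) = -2*b^4 - 6*b^3 - 4*b^2 - 6*b - 2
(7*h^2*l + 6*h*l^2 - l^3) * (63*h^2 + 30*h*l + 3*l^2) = 441*h^4*l + 588*h^3*l^2 + 138*h^2*l^3 - 12*h*l^4 - 3*l^5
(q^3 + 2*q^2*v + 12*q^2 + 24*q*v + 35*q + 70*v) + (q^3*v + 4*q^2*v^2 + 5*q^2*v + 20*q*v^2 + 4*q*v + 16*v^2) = q^3*v + q^3 + 4*q^2*v^2 + 7*q^2*v + 12*q^2 + 20*q*v^2 + 28*q*v + 35*q + 16*v^2 + 70*v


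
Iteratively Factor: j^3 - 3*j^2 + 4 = (j - 2)*(j^2 - j - 2) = (j - 2)^2*(j + 1)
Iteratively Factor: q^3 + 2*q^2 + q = (q)*(q^2 + 2*q + 1) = q*(q + 1)*(q + 1)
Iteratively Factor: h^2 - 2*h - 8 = (h - 4)*(h + 2)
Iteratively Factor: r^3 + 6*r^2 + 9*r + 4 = (r + 1)*(r^2 + 5*r + 4) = (r + 1)^2*(r + 4)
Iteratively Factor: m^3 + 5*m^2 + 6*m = (m + 2)*(m^2 + 3*m) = (m + 2)*(m + 3)*(m)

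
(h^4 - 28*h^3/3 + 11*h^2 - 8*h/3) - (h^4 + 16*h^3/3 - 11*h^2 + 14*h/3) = -44*h^3/3 + 22*h^2 - 22*h/3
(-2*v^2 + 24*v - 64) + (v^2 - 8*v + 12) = -v^2 + 16*v - 52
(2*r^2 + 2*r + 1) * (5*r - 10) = 10*r^3 - 10*r^2 - 15*r - 10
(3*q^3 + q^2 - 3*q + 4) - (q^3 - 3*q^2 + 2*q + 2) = 2*q^3 + 4*q^2 - 5*q + 2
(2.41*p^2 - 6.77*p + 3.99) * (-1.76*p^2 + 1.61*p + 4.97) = -4.2416*p^4 + 15.7953*p^3 - 5.9444*p^2 - 27.223*p + 19.8303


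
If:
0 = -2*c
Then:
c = 0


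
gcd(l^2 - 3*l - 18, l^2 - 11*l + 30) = l - 6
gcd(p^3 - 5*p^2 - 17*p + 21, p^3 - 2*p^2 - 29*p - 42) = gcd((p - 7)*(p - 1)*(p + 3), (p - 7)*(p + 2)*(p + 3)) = p^2 - 4*p - 21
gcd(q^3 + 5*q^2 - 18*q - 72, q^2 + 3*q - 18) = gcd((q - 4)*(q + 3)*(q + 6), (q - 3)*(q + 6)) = q + 6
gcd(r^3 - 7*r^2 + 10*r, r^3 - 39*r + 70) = r^2 - 7*r + 10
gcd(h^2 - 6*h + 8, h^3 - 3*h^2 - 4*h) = h - 4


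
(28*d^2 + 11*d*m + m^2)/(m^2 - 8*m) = (28*d^2 + 11*d*m + m^2)/(m*(m - 8))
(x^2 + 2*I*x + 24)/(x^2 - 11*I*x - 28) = (x + 6*I)/(x - 7*I)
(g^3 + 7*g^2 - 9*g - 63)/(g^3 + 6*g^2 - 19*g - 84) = (g - 3)/(g - 4)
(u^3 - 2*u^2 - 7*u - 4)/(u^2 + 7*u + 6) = (u^2 - 3*u - 4)/(u + 6)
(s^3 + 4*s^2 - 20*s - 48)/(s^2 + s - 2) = (s^2 + 2*s - 24)/(s - 1)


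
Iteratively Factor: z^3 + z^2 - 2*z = (z - 1)*(z^2 + 2*z) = (z - 1)*(z + 2)*(z)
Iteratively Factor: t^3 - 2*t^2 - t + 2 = (t - 2)*(t^2 - 1) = (t - 2)*(t + 1)*(t - 1)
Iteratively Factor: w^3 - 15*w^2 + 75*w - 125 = (w - 5)*(w^2 - 10*w + 25) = (w - 5)^2*(w - 5)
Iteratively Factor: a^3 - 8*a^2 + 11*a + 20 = (a - 4)*(a^2 - 4*a - 5) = (a - 4)*(a + 1)*(a - 5)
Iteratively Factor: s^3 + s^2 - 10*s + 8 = (s - 1)*(s^2 + 2*s - 8) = (s - 2)*(s - 1)*(s + 4)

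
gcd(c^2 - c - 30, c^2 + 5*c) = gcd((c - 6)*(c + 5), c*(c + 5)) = c + 5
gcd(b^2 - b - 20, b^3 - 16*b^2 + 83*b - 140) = b - 5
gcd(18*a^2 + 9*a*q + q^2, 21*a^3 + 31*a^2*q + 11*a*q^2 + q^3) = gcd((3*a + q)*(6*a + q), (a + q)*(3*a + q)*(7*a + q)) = 3*a + q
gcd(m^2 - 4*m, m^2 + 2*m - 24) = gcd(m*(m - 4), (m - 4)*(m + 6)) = m - 4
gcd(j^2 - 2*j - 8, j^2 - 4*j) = j - 4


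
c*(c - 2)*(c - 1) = c^3 - 3*c^2 + 2*c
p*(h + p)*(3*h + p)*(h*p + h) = 3*h^3*p^2 + 3*h^3*p + 4*h^2*p^3 + 4*h^2*p^2 + h*p^4 + h*p^3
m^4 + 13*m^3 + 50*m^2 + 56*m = m*(m + 2)*(m + 4)*(m + 7)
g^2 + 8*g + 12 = (g + 2)*(g + 6)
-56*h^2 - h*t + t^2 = (-8*h + t)*(7*h + t)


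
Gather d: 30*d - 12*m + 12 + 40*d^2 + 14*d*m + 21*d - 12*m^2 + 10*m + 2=40*d^2 + d*(14*m + 51) - 12*m^2 - 2*m + 14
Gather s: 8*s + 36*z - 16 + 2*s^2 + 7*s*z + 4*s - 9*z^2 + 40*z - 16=2*s^2 + s*(7*z + 12) - 9*z^2 + 76*z - 32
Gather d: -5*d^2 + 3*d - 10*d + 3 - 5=-5*d^2 - 7*d - 2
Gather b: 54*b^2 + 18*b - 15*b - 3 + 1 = 54*b^2 + 3*b - 2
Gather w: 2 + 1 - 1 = 2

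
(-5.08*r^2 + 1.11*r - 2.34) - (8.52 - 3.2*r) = -5.08*r^2 + 4.31*r - 10.86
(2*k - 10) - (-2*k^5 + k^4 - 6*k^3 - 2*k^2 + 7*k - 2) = 2*k^5 - k^4 + 6*k^3 + 2*k^2 - 5*k - 8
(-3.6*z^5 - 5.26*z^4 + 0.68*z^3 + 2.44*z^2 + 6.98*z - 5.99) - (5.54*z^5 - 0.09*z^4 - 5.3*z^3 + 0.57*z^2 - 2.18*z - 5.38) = -9.14*z^5 - 5.17*z^4 + 5.98*z^3 + 1.87*z^2 + 9.16*z - 0.61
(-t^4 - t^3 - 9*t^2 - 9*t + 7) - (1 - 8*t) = -t^4 - t^3 - 9*t^2 - t + 6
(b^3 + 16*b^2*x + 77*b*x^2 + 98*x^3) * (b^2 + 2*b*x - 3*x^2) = b^5 + 18*b^4*x + 106*b^3*x^2 + 204*b^2*x^3 - 35*b*x^4 - 294*x^5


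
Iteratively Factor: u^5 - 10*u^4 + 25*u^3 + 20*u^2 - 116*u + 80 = (u - 2)*(u^4 - 8*u^3 + 9*u^2 + 38*u - 40) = (u - 2)*(u - 1)*(u^3 - 7*u^2 + 2*u + 40) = (u - 2)*(u - 1)*(u + 2)*(u^2 - 9*u + 20) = (u - 5)*(u - 2)*(u - 1)*(u + 2)*(u - 4)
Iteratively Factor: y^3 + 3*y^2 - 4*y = (y + 4)*(y^2 - y) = (y - 1)*(y + 4)*(y)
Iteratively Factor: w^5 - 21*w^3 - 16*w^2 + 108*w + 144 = (w - 4)*(w^4 + 4*w^3 - 5*w^2 - 36*w - 36) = (w - 4)*(w - 3)*(w^3 + 7*w^2 + 16*w + 12) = (w - 4)*(w - 3)*(w + 3)*(w^2 + 4*w + 4) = (w - 4)*(w - 3)*(w + 2)*(w + 3)*(w + 2)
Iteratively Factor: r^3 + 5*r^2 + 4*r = (r + 1)*(r^2 + 4*r) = r*(r + 1)*(r + 4)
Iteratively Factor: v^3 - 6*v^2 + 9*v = (v)*(v^2 - 6*v + 9) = v*(v - 3)*(v - 3)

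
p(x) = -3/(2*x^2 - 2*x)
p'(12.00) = 0.00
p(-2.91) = -0.13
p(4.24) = -0.11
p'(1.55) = 4.33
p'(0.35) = -8.69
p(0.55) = 6.06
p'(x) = -3*(2 - 4*x)/(2*x^2 - 2*x)^2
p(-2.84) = -0.14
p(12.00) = -0.01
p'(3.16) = 0.17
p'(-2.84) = -0.08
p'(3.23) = 0.16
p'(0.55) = 2.45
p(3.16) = -0.22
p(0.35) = 6.59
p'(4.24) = 0.06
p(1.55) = -1.76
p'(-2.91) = -0.08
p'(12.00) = 0.00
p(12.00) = -0.01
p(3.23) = -0.21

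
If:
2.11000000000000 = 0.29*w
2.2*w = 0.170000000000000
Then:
No Solution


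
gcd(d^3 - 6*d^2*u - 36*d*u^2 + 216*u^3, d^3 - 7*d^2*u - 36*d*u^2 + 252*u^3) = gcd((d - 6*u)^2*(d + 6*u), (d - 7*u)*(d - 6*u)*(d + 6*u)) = -d^2 + 36*u^2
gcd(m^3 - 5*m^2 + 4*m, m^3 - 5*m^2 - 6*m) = m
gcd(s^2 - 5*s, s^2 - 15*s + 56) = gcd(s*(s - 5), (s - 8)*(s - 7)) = 1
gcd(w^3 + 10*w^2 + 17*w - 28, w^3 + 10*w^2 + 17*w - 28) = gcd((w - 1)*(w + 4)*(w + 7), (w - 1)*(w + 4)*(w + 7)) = w^3 + 10*w^2 + 17*w - 28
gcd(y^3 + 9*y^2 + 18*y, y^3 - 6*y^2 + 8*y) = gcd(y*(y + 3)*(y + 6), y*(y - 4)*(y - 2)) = y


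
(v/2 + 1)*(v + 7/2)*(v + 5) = v^3/2 + 21*v^2/4 + 69*v/4 + 35/2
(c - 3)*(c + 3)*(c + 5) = c^3 + 5*c^2 - 9*c - 45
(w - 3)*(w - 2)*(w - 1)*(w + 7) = w^4 + w^3 - 31*w^2 + 71*w - 42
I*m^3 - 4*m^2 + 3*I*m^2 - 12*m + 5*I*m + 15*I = (m + 3)*(m + 5*I)*(I*m + 1)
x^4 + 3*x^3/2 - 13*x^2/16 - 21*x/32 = x*(x - 3/4)*(x + 1/2)*(x + 7/4)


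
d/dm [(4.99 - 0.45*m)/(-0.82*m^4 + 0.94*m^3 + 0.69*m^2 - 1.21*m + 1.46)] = (-1.107*m^4 + 17.2132*m^3 - 13.7613*m^2 - 6.8862*m + 5.3809)/(0.6724*m^8 - 1.5416*m^7 - 0.248*m^6 + 3.2816*m^5 - 4.1931*m^4 + 1.075*m^3 + 3.4789*m^2 - 3.5332*m + 2.1316)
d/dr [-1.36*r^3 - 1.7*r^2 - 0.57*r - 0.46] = -4.08*r^2 - 3.4*r - 0.57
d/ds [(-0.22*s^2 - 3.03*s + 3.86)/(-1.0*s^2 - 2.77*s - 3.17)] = (-2.4206*s^2 + 9.1148*s + 20.2973)/(1.0*s^4 + 5.54*s^3 + 14.0129*s^2 + 17.5618*s + 10.0489)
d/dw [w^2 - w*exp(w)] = -w*exp(w) + 2*w - exp(w)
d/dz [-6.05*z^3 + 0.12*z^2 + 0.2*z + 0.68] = -18.15*z^2 + 0.24*z + 0.2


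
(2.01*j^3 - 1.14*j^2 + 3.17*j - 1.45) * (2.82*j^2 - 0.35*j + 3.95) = 5.6682*j^5 - 3.9183*j^4 + 17.2779*j^3 - 9.7015*j^2 + 13.029*j - 5.7275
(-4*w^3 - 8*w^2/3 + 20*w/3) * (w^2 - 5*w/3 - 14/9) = -4*w^5 + 4*w^4 + 52*w^3/3 - 188*w^2/27 - 280*w/27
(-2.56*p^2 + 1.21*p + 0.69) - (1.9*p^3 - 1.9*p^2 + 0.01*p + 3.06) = -1.9*p^3 - 0.66*p^2 + 1.2*p - 2.37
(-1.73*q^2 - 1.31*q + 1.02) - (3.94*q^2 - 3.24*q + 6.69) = -5.67*q^2 + 1.93*q - 5.67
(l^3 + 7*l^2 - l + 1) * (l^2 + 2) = l^5 + 7*l^4 + l^3 + 15*l^2 - 2*l + 2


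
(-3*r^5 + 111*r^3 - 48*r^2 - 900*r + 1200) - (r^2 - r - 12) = -3*r^5 + 111*r^3 - 49*r^2 - 899*r + 1212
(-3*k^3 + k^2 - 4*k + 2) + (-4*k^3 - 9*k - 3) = -7*k^3 + k^2 - 13*k - 1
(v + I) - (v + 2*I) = -I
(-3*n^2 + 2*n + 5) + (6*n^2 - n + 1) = 3*n^2 + n + 6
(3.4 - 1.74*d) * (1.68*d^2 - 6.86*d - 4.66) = -2.9232*d^3 + 17.6484*d^2 - 15.2156*d - 15.844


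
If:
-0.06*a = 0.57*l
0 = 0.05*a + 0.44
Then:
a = -8.80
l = 0.93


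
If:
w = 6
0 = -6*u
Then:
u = 0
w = 6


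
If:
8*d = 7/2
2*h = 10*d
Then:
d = 7/16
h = 35/16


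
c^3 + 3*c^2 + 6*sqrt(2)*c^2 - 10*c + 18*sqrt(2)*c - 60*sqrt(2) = (c - 2)*(c + 5)*(c + 6*sqrt(2))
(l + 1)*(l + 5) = l^2 + 6*l + 5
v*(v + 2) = v^2 + 2*v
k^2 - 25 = (k - 5)*(k + 5)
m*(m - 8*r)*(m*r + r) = m^3*r - 8*m^2*r^2 + m^2*r - 8*m*r^2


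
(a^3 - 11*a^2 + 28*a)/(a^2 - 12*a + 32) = a*(a - 7)/(a - 8)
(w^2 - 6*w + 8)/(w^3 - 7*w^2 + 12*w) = (w - 2)/(w*(w - 3))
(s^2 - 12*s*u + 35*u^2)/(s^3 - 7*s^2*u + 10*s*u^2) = (s - 7*u)/(s*(s - 2*u))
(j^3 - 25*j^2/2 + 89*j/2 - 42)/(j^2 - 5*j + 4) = (2*j^2 - 17*j + 21)/(2*(j - 1))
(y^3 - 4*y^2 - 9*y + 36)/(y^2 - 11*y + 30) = (y^3 - 4*y^2 - 9*y + 36)/(y^2 - 11*y + 30)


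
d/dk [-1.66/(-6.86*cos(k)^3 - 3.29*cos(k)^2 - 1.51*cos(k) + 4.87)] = (34.1628*cos(k)^2 + 10.9228*cos(k) + 2.5066)*sin(k)/(6.86*cos(k)^3 + 3.29*cos(k)^2 + 1.51*cos(k) - 4.87)^2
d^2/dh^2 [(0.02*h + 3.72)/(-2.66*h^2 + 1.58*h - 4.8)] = (-(0.02*h + 3.72)*(5.32*h - 1.58)*(10.64*h - 3.16) + (0.3192*h + 19.7272)*(2.66*h^2 - 1.58*h + 4.8))/(2.66*h^2 - 1.58*h + 4.8)^3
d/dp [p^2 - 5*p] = 2*p - 5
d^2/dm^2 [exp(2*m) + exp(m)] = (4*exp(m) + 1)*exp(m)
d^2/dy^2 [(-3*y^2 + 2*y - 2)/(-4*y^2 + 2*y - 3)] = 2*(-8*y^3 - 12*y^2 + 24*y - 1)/(64*y^6 - 96*y^5 + 192*y^4 - 152*y^3 + 144*y^2 - 54*y + 27)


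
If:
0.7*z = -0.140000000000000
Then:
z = -0.20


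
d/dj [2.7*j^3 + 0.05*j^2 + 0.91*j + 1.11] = 8.1*j^2 + 0.1*j + 0.91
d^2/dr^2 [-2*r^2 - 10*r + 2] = -4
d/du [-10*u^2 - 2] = -20*u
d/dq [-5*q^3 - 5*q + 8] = -15*q^2 - 5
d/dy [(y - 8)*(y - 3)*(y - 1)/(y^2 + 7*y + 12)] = (y^4 + 14*y^3 - 83*y^2 - 240*y + 588)/(y^4 + 14*y^3 + 73*y^2 + 168*y + 144)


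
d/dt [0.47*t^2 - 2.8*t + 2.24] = 0.94*t - 2.8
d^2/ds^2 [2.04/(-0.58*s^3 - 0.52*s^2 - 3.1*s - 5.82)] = ((7.0992*s + 2.1216)*(0.58*s^3 + 0.52*s^2 + 3.1*s + 5.82) - 2.04*(1.74*s^2 + 1.04*s + 3.1)*(3.48*s^2 + 2.08*s + 6.2))/(0.58*s^3 + 0.52*s^2 + 3.1*s + 5.82)^3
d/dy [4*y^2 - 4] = 8*y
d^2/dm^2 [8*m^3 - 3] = 48*m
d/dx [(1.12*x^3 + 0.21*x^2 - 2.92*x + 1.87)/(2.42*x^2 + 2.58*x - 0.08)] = (2.7104*x^4 + 5.7792*x^3 + 7.3394*x^2 - 9.0844*x - 4.591)/(5.8564*x^4 + 12.4872*x^3 + 6.2692*x^2 - 0.4128*x + 0.0064)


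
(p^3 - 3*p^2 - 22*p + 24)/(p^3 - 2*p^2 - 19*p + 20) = (p - 6)/(p - 5)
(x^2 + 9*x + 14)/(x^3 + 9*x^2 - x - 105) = (x + 2)/(x^2 + 2*x - 15)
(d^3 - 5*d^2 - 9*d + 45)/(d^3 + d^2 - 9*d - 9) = (d - 5)/(d + 1)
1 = 1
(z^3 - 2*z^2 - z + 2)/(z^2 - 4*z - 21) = (-z^3 + 2*z^2 + z - 2)/(-z^2 + 4*z + 21)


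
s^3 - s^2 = s^2*(s - 1)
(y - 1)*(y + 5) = y^2 + 4*y - 5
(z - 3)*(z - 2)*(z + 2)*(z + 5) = z^4 + 2*z^3 - 19*z^2 - 8*z + 60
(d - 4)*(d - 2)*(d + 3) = d^3 - 3*d^2 - 10*d + 24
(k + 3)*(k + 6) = k^2 + 9*k + 18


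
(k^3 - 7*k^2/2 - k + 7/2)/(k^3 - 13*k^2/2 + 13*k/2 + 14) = (k - 1)/(k - 4)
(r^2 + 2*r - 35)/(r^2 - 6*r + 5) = (r + 7)/(r - 1)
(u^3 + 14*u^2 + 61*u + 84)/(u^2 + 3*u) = u + 11 + 28/u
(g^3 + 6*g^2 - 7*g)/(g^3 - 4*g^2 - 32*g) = (-g^2 - 6*g + 7)/(-g^2 + 4*g + 32)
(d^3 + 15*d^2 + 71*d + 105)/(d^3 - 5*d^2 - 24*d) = (d^2 + 12*d + 35)/(d*(d - 8))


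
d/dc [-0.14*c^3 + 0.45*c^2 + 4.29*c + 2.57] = -0.42*c^2 + 0.9*c + 4.29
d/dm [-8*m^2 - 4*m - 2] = -16*m - 4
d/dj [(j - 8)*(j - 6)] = 2*j - 14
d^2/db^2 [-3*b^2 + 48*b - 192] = -6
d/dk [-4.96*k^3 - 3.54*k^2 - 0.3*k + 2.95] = -14.88*k^2 - 7.08*k - 0.3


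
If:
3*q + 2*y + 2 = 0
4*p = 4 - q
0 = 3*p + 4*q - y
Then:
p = 23/19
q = -16/19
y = 5/19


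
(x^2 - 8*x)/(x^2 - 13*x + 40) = x/(x - 5)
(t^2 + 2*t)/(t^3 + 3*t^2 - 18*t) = (t + 2)/(t^2 + 3*t - 18)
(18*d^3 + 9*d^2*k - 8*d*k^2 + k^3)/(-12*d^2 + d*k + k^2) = (-6*d^2 - 5*d*k + k^2)/(4*d + k)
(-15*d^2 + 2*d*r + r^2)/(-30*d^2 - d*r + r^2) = (-3*d + r)/(-6*d + r)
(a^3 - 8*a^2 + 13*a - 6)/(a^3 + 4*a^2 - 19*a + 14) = (a^2 - 7*a + 6)/(a^2 + 5*a - 14)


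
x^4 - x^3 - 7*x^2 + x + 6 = (x - 3)*(x - 1)*(x + 1)*(x + 2)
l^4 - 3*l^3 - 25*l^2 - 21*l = l*(l - 7)*(l + 1)*(l + 3)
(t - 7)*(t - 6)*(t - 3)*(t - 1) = t^4 - 17*t^3 + 97*t^2 - 207*t + 126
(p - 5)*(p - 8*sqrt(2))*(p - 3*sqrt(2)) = p^3 - 11*sqrt(2)*p^2 - 5*p^2 + 48*p + 55*sqrt(2)*p - 240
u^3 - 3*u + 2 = (u - 1)^2*(u + 2)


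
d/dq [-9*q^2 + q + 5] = 1 - 18*q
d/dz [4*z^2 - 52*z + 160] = 8*z - 52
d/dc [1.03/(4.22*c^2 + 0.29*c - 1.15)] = (-8.6932*c - 0.2987)/(4.22*c^2 + 0.29*c - 1.15)^2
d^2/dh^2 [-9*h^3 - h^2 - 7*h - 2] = -54*h - 2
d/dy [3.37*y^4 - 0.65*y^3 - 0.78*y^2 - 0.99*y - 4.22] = 13.48*y^3 - 1.95*y^2 - 1.56*y - 0.99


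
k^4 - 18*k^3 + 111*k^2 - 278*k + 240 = (k - 8)*(k - 5)*(k - 3)*(k - 2)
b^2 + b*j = b*(b + j)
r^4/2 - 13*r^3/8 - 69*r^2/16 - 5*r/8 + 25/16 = (r/2 + 1/2)*(r - 5)*(r - 1/2)*(r + 5/4)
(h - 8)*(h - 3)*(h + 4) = h^3 - 7*h^2 - 20*h + 96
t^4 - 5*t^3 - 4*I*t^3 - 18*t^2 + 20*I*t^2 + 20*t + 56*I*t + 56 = (t - 7)*(t + 2)*(t - 2*I)^2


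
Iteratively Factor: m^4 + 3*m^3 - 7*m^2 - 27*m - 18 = (m - 3)*(m^3 + 6*m^2 + 11*m + 6) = (m - 3)*(m + 2)*(m^2 + 4*m + 3) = (m - 3)*(m + 1)*(m + 2)*(m + 3)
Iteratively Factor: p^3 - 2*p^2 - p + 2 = (p - 2)*(p^2 - 1) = (p - 2)*(p - 1)*(p + 1)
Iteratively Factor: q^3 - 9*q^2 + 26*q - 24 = (q - 2)*(q^2 - 7*q + 12) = (q - 4)*(q - 2)*(q - 3)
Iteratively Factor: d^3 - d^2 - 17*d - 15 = (d - 5)*(d^2 + 4*d + 3) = (d - 5)*(d + 1)*(d + 3)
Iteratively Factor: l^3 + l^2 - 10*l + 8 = (l + 4)*(l^2 - 3*l + 2) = (l - 2)*(l + 4)*(l - 1)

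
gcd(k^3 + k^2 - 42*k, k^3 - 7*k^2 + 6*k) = k^2 - 6*k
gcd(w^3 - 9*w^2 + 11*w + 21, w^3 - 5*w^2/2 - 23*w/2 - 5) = 1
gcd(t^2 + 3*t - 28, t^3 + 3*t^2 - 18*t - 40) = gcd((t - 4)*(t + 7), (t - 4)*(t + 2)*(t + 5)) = t - 4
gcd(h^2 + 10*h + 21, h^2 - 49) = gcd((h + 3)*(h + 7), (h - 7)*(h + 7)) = h + 7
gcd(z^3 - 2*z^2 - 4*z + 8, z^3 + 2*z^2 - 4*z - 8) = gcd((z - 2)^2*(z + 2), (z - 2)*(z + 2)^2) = z^2 - 4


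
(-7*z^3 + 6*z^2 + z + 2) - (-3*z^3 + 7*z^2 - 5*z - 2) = -4*z^3 - z^2 + 6*z + 4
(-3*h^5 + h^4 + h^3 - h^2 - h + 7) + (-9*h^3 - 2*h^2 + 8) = -3*h^5 + h^4 - 8*h^3 - 3*h^2 - h + 15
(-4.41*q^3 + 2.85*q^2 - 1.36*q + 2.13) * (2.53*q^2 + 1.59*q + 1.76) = -11.1573*q^5 + 0.198599999999999*q^4 - 6.6709*q^3 + 8.2425*q^2 + 0.9931*q + 3.7488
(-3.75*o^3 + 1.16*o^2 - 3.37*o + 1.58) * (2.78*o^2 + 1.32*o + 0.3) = -10.425*o^5 - 1.7252*o^4 - 8.9624*o^3 + 0.292*o^2 + 1.0746*o + 0.474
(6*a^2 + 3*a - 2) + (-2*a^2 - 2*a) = 4*a^2 + a - 2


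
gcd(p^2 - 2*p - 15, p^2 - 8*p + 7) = 1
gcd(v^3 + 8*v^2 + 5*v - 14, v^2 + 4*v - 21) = v + 7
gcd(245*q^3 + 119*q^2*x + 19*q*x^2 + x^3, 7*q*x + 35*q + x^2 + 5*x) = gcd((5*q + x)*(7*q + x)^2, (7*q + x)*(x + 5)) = 7*q + x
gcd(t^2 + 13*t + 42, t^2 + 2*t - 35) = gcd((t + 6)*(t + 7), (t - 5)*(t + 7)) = t + 7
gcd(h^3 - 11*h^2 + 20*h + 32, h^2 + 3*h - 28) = h - 4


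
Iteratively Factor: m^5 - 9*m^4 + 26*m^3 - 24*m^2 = (m - 4)*(m^4 - 5*m^3 + 6*m^2) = m*(m - 4)*(m^3 - 5*m^2 + 6*m) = m*(m - 4)*(m - 2)*(m^2 - 3*m) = m*(m - 4)*(m - 3)*(m - 2)*(m)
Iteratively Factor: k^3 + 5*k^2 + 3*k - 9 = (k + 3)*(k^2 + 2*k - 3) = (k - 1)*(k + 3)*(k + 3)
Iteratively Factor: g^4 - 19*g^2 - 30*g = (g)*(g^3 - 19*g - 30) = g*(g - 5)*(g^2 + 5*g + 6) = g*(g - 5)*(g + 3)*(g + 2)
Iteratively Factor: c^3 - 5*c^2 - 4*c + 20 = (c - 2)*(c^2 - 3*c - 10) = (c - 2)*(c + 2)*(c - 5)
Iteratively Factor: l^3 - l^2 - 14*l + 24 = (l - 3)*(l^2 + 2*l - 8) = (l - 3)*(l - 2)*(l + 4)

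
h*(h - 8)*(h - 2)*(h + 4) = h^4 - 6*h^3 - 24*h^2 + 64*h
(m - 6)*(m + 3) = m^2 - 3*m - 18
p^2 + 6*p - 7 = (p - 1)*(p + 7)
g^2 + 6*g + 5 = (g + 1)*(g + 5)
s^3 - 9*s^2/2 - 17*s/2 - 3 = (s - 6)*(s + 1/2)*(s + 1)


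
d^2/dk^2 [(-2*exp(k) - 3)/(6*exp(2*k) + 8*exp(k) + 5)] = (-72*exp(4*k) - 336*exp(3*k) - 72*exp(2*k) + 248*exp(k) + 70)*exp(k)/(216*exp(6*k) + 864*exp(5*k) + 1692*exp(4*k) + 1952*exp(3*k) + 1410*exp(2*k) + 600*exp(k) + 125)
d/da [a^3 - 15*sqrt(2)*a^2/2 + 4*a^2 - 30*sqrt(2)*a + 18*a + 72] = 3*a^2 - 15*sqrt(2)*a + 8*a - 30*sqrt(2) + 18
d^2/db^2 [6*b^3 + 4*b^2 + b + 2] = 36*b + 8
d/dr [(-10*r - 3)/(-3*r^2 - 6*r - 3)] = 2*(2 - 5*r)/(3*(r^3 + 3*r^2 + 3*r + 1))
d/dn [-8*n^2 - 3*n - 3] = -16*n - 3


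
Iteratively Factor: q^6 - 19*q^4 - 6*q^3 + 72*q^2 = (q)*(q^5 - 19*q^3 - 6*q^2 + 72*q) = q*(q - 2)*(q^4 + 2*q^3 - 15*q^2 - 36*q) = q^2*(q - 2)*(q^3 + 2*q^2 - 15*q - 36) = q^2*(q - 2)*(q + 3)*(q^2 - q - 12) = q^2*(q - 4)*(q - 2)*(q + 3)*(q + 3)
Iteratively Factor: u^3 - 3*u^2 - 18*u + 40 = (u - 2)*(u^2 - u - 20) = (u - 5)*(u - 2)*(u + 4)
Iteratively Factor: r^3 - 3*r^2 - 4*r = (r - 4)*(r^2 + r) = (r - 4)*(r + 1)*(r)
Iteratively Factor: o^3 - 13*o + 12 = (o - 3)*(o^2 + 3*o - 4) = (o - 3)*(o - 1)*(o + 4)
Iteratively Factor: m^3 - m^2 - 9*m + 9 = (m - 3)*(m^2 + 2*m - 3) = (m - 3)*(m - 1)*(m + 3)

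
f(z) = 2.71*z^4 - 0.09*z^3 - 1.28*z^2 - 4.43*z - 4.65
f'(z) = 10.84*z^3 - 0.27*z^2 - 2.56*z - 4.43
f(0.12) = -5.20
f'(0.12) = -4.72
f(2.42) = 68.80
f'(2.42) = 141.42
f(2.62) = 101.03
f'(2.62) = 181.96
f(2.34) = 58.07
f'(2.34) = 126.99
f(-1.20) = 4.60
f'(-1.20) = -20.48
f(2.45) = 73.13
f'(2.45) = 147.09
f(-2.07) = 49.59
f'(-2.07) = -96.44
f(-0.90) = 0.14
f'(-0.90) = -10.25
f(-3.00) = 219.06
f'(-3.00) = -291.86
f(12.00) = 55796.91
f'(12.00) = 18657.49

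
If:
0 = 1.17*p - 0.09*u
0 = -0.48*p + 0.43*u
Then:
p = 0.00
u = 0.00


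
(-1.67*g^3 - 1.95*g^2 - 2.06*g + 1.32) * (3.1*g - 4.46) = -5.177*g^4 + 1.4032*g^3 + 2.311*g^2 + 13.2796*g - 5.8872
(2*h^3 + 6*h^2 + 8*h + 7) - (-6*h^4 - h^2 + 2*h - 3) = 6*h^4 + 2*h^3 + 7*h^2 + 6*h + 10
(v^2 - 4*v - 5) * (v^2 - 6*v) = v^4 - 10*v^3 + 19*v^2 + 30*v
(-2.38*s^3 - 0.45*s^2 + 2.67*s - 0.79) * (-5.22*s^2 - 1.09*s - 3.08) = 12.4236*s^5 + 4.9432*s^4 - 6.1165*s^3 + 2.5995*s^2 - 7.3625*s + 2.4332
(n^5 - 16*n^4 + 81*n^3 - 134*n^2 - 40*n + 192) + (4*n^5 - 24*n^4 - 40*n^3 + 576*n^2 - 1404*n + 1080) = 5*n^5 - 40*n^4 + 41*n^3 + 442*n^2 - 1444*n + 1272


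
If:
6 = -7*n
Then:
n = -6/7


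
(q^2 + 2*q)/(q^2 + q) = (q + 2)/(q + 1)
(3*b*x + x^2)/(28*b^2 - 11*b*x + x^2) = x*(3*b + x)/(28*b^2 - 11*b*x + x^2)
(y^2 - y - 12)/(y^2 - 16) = (y + 3)/(y + 4)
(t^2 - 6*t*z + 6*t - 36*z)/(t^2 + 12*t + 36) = (t - 6*z)/(t + 6)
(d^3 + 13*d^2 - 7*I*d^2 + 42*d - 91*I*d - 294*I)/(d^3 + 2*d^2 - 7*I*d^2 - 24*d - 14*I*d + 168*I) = (d + 7)/(d - 4)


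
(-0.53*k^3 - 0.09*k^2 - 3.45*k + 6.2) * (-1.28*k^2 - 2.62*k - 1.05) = 0.6784*k^5 + 1.5038*k^4 + 5.2083*k^3 + 1.1975*k^2 - 12.6215*k - 6.51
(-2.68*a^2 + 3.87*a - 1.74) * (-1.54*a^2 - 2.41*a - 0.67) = 4.1272*a^4 + 0.499000000000001*a^3 - 4.8515*a^2 + 1.6005*a + 1.1658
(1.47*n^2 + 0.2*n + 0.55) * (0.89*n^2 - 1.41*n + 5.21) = 1.3083*n^4 - 1.8947*n^3 + 7.8662*n^2 + 0.2665*n + 2.8655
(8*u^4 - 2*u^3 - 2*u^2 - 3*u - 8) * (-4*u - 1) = -32*u^5 + 10*u^3 + 14*u^2 + 35*u + 8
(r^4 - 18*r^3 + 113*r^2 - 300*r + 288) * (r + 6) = r^5 - 12*r^4 + 5*r^3 + 378*r^2 - 1512*r + 1728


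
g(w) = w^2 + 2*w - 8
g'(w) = 2*w + 2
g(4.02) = 16.20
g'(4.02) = 10.04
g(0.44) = -6.93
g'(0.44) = 2.88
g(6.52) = 47.55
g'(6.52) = 15.04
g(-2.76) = -5.90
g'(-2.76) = -3.52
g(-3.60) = -2.24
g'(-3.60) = -5.20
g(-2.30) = -7.31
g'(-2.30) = -2.60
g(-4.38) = 2.42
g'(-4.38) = -6.76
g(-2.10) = -7.79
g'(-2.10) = -2.20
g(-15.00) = 187.00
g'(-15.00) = -28.00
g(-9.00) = 55.00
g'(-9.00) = -16.00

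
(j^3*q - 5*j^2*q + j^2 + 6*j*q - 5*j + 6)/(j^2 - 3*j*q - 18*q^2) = (-j^3*q + 5*j^2*q - j^2 - 6*j*q + 5*j - 6)/(-j^2 + 3*j*q + 18*q^2)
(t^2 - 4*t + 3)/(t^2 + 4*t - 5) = (t - 3)/(t + 5)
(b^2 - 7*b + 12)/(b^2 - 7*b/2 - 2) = 2*(b - 3)/(2*b + 1)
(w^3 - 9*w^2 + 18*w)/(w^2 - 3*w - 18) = w*(w - 3)/(w + 3)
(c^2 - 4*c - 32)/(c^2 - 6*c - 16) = (c + 4)/(c + 2)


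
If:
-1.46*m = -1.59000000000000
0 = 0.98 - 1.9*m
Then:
No Solution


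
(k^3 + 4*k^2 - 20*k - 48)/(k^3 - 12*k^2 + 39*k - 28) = (k^2 + 8*k + 12)/(k^2 - 8*k + 7)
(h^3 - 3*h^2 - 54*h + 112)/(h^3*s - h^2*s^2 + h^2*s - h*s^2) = (h^3 - 3*h^2 - 54*h + 112)/(h*s*(h^2 - h*s + h - s))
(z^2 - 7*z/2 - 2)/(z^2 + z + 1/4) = 2*(z - 4)/(2*z + 1)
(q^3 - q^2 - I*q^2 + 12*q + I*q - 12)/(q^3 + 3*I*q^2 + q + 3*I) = (q^2 - q*(1 + 4*I) + 4*I)/(q^2 + 1)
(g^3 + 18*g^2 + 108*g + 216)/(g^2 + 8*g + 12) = (g^2 + 12*g + 36)/(g + 2)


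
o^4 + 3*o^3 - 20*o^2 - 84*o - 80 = (o - 5)*(o + 2)^2*(o + 4)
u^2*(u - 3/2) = u^3 - 3*u^2/2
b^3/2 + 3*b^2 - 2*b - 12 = (b/2 + 1)*(b - 2)*(b + 6)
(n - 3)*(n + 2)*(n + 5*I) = n^3 - n^2 + 5*I*n^2 - 6*n - 5*I*n - 30*I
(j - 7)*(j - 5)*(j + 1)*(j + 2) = j^4 - 9*j^3 + j^2 + 81*j + 70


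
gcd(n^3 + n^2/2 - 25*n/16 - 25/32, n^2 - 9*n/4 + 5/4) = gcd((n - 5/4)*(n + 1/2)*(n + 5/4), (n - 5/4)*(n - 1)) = n - 5/4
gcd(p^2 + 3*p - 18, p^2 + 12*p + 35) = 1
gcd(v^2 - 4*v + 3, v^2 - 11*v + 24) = v - 3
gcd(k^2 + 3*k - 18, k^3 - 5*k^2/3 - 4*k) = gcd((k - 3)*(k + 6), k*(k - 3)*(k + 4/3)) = k - 3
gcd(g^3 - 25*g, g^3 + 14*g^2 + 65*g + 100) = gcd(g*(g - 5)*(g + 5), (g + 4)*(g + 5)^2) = g + 5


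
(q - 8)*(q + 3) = q^2 - 5*q - 24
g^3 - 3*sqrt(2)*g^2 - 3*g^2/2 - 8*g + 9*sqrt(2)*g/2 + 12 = (g - 3/2)*(g - 4*sqrt(2))*(g + sqrt(2))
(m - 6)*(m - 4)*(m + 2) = m^3 - 8*m^2 + 4*m + 48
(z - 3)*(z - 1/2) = z^2 - 7*z/2 + 3/2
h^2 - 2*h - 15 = (h - 5)*(h + 3)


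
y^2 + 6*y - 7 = (y - 1)*(y + 7)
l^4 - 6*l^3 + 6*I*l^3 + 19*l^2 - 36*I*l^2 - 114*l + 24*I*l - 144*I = (l - 6)*(l - 3*I)*(l + I)*(l + 8*I)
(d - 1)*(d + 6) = d^2 + 5*d - 6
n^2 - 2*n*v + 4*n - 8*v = (n + 4)*(n - 2*v)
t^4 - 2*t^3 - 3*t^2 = t^2*(t - 3)*(t + 1)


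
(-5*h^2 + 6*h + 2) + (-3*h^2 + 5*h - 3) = -8*h^2 + 11*h - 1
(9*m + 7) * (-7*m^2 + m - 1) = -63*m^3 - 40*m^2 - 2*m - 7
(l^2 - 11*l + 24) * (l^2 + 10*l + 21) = l^4 - l^3 - 65*l^2 + 9*l + 504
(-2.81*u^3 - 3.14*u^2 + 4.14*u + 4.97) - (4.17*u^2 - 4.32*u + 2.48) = -2.81*u^3 - 7.31*u^2 + 8.46*u + 2.49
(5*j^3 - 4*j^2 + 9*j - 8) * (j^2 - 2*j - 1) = 5*j^5 - 14*j^4 + 12*j^3 - 22*j^2 + 7*j + 8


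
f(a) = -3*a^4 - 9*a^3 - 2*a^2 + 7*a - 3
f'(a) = -12*a^3 - 27*a^2 - 4*a + 7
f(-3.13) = -56.46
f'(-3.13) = 122.98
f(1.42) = -35.06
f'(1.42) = -87.48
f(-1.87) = -0.92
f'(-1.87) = -1.47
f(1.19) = -18.68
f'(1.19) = -56.22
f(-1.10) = -5.53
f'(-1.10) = -5.30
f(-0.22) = -4.55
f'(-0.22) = 6.70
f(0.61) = -1.93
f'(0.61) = -8.21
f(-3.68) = -157.51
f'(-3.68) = 254.11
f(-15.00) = -122058.00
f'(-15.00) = 34492.00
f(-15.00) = -122058.00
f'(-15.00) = 34492.00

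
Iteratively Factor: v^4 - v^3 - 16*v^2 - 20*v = (v + 2)*(v^3 - 3*v^2 - 10*v) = (v - 5)*(v + 2)*(v^2 + 2*v) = v*(v - 5)*(v + 2)*(v + 2)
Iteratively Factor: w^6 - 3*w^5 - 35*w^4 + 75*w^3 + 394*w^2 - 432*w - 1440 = (w - 4)*(w^5 + w^4 - 31*w^3 - 49*w^2 + 198*w + 360) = (w - 4)*(w + 4)*(w^4 - 3*w^3 - 19*w^2 + 27*w + 90) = (w - 5)*(w - 4)*(w + 4)*(w^3 + 2*w^2 - 9*w - 18) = (w - 5)*(w - 4)*(w + 3)*(w + 4)*(w^2 - w - 6) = (w - 5)*(w - 4)*(w + 2)*(w + 3)*(w + 4)*(w - 3)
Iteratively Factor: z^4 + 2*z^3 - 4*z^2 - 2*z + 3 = (z - 1)*(z^3 + 3*z^2 - z - 3) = (z - 1)*(z + 3)*(z^2 - 1) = (z - 1)*(z + 1)*(z + 3)*(z - 1)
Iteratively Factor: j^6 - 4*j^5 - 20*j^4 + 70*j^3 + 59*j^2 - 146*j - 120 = (j - 2)*(j^5 - 2*j^4 - 24*j^3 + 22*j^2 + 103*j + 60) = (j - 5)*(j - 2)*(j^4 + 3*j^3 - 9*j^2 - 23*j - 12) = (j - 5)*(j - 3)*(j - 2)*(j^3 + 6*j^2 + 9*j + 4) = (j - 5)*(j - 3)*(j - 2)*(j + 1)*(j^2 + 5*j + 4) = (j - 5)*(j - 3)*(j - 2)*(j + 1)^2*(j + 4)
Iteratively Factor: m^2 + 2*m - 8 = (m + 4)*(m - 2)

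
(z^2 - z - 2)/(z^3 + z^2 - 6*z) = (z + 1)/(z*(z + 3))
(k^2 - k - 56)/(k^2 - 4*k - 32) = (k + 7)/(k + 4)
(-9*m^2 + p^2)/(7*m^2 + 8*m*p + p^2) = (-9*m^2 + p^2)/(7*m^2 + 8*m*p + p^2)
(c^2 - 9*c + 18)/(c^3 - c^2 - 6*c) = (c - 6)/(c*(c + 2))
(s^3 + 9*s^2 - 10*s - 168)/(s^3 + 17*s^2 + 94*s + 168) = (s - 4)/(s + 4)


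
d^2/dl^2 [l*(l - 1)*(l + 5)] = 6*l + 8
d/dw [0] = 0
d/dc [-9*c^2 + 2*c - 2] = 2 - 18*c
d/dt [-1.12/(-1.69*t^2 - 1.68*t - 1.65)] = (-3.7856*t - 1.8816)/(1.69*t^2 + 1.68*t + 1.65)^2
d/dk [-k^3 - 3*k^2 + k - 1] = -3*k^2 - 6*k + 1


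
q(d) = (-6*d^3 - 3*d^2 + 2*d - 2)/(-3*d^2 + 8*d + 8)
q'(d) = (6*d - 8)*(-6*d^3 - 3*d^2 + 2*d - 2)/(-3*d^2 + 8*d + 8)^2 + (-18*d^2 - 6*d + 2)/(-3*d^2 + 8*d + 8) = 2*(9*d^4 - 48*d^3 - 81*d^2 - 30*d + 16)/(9*d^4 - 48*d^3 + 16*d^2 + 128*d + 64)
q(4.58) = 34.57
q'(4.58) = -14.78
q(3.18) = -70.56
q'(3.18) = -316.12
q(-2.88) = -2.77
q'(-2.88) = 1.50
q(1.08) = -0.83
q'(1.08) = -1.84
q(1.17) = -1.01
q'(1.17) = -2.16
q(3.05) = -43.19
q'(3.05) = -139.93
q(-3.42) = -3.60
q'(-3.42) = 1.57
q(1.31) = -1.35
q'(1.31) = -2.74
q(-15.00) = -24.83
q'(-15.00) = 1.94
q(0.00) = -0.25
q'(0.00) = 0.50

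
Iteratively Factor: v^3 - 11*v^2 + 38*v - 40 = (v - 4)*(v^2 - 7*v + 10) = (v - 4)*(v - 2)*(v - 5)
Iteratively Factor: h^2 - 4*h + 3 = (h - 3)*(h - 1)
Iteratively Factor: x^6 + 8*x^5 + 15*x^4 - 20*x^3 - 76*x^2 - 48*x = (x + 2)*(x^5 + 6*x^4 + 3*x^3 - 26*x^2 - 24*x) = (x + 1)*(x + 2)*(x^4 + 5*x^3 - 2*x^2 - 24*x) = (x - 2)*(x + 1)*(x + 2)*(x^3 + 7*x^2 + 12*x) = x*(x - 2)*(x + 1)*(x + 2)*(x^2 + 7*x + 12) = x*(x - 2)*(x + 1)*(x + 2)*(x + 4)*(x + 3)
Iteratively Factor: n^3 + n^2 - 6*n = (n)*(n^2 + n - 6) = n*(n + 3)*(n - 2)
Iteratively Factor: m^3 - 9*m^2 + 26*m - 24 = (m - 2)*(m^2 - 7*m + 12) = (m - 3)*(m - 2)*(m - 4)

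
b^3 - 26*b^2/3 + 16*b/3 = b*(b - 8)*(b - 2/3)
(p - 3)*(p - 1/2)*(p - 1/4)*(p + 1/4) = p^4 - 7*p^3/2 + 23*p^2/16 + 7*p/32 - 3/32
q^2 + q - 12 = (q - 3)*(q + 4)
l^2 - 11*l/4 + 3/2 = (l - 2)*(l - 3/4)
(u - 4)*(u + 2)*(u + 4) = u^3 + 2*u^2 - 16*u - 32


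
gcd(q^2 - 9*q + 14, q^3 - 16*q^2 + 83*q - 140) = q - 7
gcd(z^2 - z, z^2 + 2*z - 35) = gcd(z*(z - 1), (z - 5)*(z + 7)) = 1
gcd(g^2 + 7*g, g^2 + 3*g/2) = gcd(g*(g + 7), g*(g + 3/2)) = g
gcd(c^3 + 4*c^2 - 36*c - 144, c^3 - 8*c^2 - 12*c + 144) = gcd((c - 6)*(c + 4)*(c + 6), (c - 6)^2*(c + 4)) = c^2 - 2*c - 24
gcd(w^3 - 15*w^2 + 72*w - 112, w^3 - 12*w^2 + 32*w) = w - 4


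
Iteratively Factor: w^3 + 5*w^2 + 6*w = (w)*(w^2 + 5*w + 6) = w*(w + 2)*(w + 3)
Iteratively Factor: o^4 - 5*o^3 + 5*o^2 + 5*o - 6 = (o - 1)*(o^3 - 4*o^2 + o + 6) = (o - 1)*(o + 1)*(o^2 - 5*o + 6) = (o - 2)*(o - 1)*(o + 1)*(o - 3)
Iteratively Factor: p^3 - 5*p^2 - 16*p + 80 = (p + 4)*(p^2 - 9*p + 20) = (p - 5)*(p + 4)*(p - 4)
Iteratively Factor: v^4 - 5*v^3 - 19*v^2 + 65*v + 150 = (v + 2)*(v^3 - 7*v^2 - 5*v + 75) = (v + 2)*(v + 3)*(v^2 - 10*v + 25) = (v - 5)*(v + 2)*(v + 3)*(v - 5)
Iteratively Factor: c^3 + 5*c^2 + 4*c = (c + 4)*(c^2 + c) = (c + 1)*(c + 4)*(c)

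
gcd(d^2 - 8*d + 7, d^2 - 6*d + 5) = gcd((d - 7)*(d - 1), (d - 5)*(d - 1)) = d - 1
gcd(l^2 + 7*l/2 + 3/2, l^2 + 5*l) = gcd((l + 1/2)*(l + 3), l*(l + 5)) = 1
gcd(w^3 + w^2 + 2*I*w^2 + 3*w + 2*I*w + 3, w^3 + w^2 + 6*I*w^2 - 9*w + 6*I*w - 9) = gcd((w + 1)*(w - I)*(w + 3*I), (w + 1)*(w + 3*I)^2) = w^2 + w*(1 + 3*I) + 3*I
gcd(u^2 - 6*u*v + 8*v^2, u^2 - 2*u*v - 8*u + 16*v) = u - 2*v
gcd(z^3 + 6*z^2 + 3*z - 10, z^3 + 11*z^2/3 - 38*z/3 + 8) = z - 1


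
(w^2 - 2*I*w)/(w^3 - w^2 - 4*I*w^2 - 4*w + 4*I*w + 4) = w/(w^2 - w*(1 + 2*I) + 2*I)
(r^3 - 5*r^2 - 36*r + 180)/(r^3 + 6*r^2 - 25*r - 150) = (r - 6)/(r + 5)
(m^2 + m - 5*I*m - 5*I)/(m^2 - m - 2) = (m - 5*I)/(m - 2)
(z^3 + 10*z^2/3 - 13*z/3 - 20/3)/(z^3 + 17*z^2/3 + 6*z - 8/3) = (3*z^2 - 2*z - 5)/(3*z^2 + 5*z - 2)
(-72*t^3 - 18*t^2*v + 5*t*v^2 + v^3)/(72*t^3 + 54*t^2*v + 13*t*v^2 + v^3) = (-4*t + v)/(4*t + v)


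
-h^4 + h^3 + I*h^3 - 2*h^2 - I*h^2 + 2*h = h*(h - 2*I)*(-I*h + 1)*(-I*h + I)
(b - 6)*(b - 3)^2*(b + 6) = b^4 - 6*b^3 - 27*b^2 + 216*b - 324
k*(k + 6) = k^2 + 6*k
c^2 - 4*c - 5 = (c - 5)*(c + 1)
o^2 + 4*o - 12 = (o - 2)*(o + 6)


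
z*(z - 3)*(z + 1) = z^3 - 2*z^2 - 3*z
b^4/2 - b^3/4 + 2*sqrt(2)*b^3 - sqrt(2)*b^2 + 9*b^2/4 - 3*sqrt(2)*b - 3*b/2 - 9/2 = (b - 3/2)*(b + 3*sqrt(2))*(sqrt(2)*b/2 + 1)*(sqrt(2)*b/2 + sqrt(2)/2)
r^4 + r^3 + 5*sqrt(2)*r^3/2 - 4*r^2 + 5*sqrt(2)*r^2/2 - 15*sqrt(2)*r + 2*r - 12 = (r - 2)*(r + 3)*(r + sqrt(2)/2)*(r + 2*sqrt(2))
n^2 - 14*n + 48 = (n - 8)*(n - 6)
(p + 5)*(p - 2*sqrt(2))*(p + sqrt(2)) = p^3 - sqrt(2)*p^2 + 5*p^2 - 5*sqrt(2)*p - 4*p - 20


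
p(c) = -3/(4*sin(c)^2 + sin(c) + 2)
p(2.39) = -0.66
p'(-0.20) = -0.45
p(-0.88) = -0.83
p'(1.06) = 0.33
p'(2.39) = -0.68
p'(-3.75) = -0.91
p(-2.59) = -1.17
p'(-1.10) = -0.45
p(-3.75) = -0.77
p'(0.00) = 0.75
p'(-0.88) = -0.76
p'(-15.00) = 1.04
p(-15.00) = -0.99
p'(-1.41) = -0.14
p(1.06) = -0.51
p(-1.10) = -0.70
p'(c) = -3*(-8*sin(c)*cos(c) - cos(c))/(4*sin(c)^2 + sin(c) + 2)^2 = 3*(8*sin(c) + 1)*cos(c)/(4*sin(c)^2 + sin(c) + 2)^2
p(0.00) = -1.50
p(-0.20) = -1.53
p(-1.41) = -0.61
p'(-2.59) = 1.23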